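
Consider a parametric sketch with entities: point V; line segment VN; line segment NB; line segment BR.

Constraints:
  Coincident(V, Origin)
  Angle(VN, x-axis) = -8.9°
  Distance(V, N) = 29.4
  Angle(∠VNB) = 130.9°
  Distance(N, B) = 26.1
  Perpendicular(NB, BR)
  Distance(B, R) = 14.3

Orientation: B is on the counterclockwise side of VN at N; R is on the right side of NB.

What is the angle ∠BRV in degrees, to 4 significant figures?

51.15°

V is at the origin; VN runs at -8.9° with length 29.4, so N = 29.4·(cos -8.9°, sin -8.9°) = (29.05, -4.548). ∠VNB = 130.9°, so NB runs at -8.9° + (180° − 130.9°) = 40.20° from the x-axis; with |NB| = 26.1, B = N + 26.1·(cos 40.20°, sin 40.20°) = (48.98, 12.30). NB ⟂ BR; with |BR| = 14.3 on the right of NB, R = B + 14.3·(0.6455, -0.7638) = (58.21, 1.376). Then cos ∠BRV = RB·RV / (|RB||RV|), giving 51.15°.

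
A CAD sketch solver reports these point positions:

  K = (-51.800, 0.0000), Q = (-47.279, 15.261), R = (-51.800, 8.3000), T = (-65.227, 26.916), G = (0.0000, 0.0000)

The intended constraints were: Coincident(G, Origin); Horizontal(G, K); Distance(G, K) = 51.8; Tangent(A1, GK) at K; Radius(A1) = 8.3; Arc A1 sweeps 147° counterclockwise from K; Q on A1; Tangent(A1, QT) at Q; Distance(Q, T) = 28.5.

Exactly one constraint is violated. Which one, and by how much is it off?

Distance(Q, T) = 28.5 — off by 7.10.

G = (0.00, 0.00) ✓; G.y = 0.00, K.y = 0.00 ✓; |GK| = 51.80 ✓; ∠(RK, KG) = 90.00° ✓; |RK| = 8.300 ✓; bearing(R→Q) − bearing(R→K) = 147.0° ✓; |RQ| = 8.300 ✓; ∠(RQ, QT) = 90.00° ✓; |QT| = 21.40 ✗.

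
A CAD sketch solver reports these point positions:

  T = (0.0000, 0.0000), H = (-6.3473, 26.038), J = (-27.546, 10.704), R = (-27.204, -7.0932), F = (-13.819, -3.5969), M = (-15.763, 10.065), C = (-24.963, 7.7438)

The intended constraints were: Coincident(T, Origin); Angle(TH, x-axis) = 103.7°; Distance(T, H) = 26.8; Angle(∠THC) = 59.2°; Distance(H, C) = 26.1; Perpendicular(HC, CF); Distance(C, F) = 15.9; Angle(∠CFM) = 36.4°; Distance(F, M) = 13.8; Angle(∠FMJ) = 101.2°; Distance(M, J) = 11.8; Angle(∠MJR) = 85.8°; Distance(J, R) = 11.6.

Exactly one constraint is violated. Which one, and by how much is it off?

Distance(J, R) = 11.6 — off by 6.20.

T = (0.00, 0.00) ✓; TH at 103.7° ✓; |TH| = 26.80 ✓; ∠THC = 59.20° ✓; |HC| = 26.10 ✓; ∠(HC, CF) = 90.00° ✓; |CF| = 15.90 ✓; ∠CFM = 36.40° ✓; |FM| = 13.80 ✓; ∠FMJ = 101.2° ✓; |MJ| = 11.80 ✓; ∠MJR = 85.79° ✓; |JR| = 17.80 ✗.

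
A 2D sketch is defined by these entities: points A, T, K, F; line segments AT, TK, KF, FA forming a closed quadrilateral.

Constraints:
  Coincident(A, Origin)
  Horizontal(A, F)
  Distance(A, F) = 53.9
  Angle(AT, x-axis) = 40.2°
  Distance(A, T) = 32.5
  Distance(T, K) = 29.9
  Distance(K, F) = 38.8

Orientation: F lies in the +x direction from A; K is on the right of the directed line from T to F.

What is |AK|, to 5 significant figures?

17.543

A is at the origin; A and F share the same y with |AF| = 53.9 and F in +x, so F = (53.9, 0). AT runs at 40.2° with |AT| = 32.5, so T = (24.823, 20.977). K is determined by |TK| = 29.9 and |KF| = 38.8 together: it lies at the intersection of circle(T, 29.9) and circle(F, 38.8). With |TF| = 35.854, the foot of the radical line on TF is 9.4002 from T and the perpendicular offset is √(29.9² − 9.4002²) = 28.384. Taking the right-of-TF solution: K = (15.840, -7.5412).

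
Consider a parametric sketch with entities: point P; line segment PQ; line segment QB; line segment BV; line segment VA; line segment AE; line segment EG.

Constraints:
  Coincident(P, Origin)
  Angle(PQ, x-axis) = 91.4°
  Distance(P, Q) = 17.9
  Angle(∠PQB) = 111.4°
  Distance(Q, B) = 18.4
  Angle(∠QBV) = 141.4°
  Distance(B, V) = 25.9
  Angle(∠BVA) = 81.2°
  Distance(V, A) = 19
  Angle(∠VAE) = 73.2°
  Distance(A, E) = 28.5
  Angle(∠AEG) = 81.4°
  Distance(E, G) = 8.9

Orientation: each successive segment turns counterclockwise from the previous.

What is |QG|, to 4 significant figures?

20.77

P is at the origin; PQ runs at 91.4° with length 17.9, so Q = (-0.4373, 17.89). ∠PQB = 111.4° gives QB at 160.0° from the x-axis; with |QB| = 18.4, B = (-17.73, 24.19). ∠QBV = 141.4° gives BV at -161.4° from the x-axis; with |BV| = 25.9, V = (-42.27, 15.93). ∠BVA = 81.2° gives VA at -62.60° from the x-axis; with |VA| = 19.0, A = (-33.53, -0.9417). ∠VAE = 73.2° gives AE at 44.20° from the x-axis; with |AE| = 28.5, E = (-13.10, 18.93). ∠AEG = 81.4° gives EG at 142.8° from the x-axis; with |EG| = 8.9, G = (-20.19, 24.31). Then |QG| = |G − Q| = 20.77.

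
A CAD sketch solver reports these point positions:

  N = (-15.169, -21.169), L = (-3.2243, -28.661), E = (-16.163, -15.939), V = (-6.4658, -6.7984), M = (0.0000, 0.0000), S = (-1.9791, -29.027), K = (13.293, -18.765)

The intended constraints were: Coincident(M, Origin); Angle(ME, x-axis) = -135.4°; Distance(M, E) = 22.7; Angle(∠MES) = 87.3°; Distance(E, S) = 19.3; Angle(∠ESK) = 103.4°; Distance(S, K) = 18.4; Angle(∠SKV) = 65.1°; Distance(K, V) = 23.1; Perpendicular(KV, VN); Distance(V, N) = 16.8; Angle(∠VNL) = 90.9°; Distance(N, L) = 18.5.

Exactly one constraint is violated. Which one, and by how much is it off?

Distance(N, L) = 18.5 — off by 4.40.

M = (0.00, 0.00) ✓; ME at -135.4° ✓; |ME| = 22.70 ✓; ∠MES = 87.30° ✓; |ES| = 19.30 ✓; ∠ESK = 103.4° ✓; |SK| = 18.40 ✓; ∠SKV = 65.10° ✓; |KV| = 23.10 ✓; ∠(KV, VN) = 90.00° ✓; |VN| = 16.80 ✓; ∠VNL = 90.90° ✓; |NL| = 14.10 ✗.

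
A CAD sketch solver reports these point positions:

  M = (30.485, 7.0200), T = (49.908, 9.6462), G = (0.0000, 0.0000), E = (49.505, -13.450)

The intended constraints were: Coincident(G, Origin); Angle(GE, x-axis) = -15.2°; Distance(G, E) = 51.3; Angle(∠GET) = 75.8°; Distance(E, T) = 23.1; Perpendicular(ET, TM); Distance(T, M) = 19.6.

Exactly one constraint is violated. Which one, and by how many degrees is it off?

Perpendicular(ET, TM) — off by 8.70°.

G = (0.00, 0.00) ✓; GE at -15.20° ✓; |GE| = 51.30 ✓; ∠GET = 75.80° ✓; |ET| = 23.10 ✓; ∠(ET, TM) = 98.70° ✗; |TM| = 19.60 ✓.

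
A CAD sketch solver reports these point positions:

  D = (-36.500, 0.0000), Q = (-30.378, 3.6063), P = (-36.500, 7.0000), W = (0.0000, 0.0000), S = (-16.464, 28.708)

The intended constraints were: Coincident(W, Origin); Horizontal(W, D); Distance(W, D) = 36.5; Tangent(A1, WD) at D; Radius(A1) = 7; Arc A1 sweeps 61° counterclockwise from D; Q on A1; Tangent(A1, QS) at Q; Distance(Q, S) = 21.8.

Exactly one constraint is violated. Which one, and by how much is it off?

Distance(Q, S) = 21.8 — off by 6.90.

W = (0.00, 0.00) ✓; W.y = 0.00, D.y = 0.00 ✓; |WD| = 36.50 ✓; ∠(PD, DW) = 90.00° ✓; |PD| = 7.000 ✓; bearing(P→Q) − bearing(P→D) = 61.00° ✓; |PQ| = 7.000 ✓; ∠(PQ, QS) = 90.00° ✓; |QS| = 28.70 ✗.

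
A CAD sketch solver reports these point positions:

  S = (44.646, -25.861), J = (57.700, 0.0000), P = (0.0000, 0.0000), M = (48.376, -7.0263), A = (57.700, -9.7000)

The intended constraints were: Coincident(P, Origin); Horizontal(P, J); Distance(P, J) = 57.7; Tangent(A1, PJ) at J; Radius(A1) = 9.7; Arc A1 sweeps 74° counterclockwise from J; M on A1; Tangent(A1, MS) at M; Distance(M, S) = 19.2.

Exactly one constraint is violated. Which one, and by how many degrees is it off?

Tangent(A1, MS) at M — off by 4.80°.

P = (0.00, 0.00) ✓; P.y = 0.00, J.y = 0.00 ✓; |PJ| = 57.70 ✓; ∠(AJ, JP) = 90.00° ✓; |AJ| = 9.700 ✓; bearing(A→M) − bearing(A→J) = 74.00° ✓; |AM| = 9.700 ✓; ∠(AM, MS) = 85.20° ✗; |MS| = 19.20 ✓.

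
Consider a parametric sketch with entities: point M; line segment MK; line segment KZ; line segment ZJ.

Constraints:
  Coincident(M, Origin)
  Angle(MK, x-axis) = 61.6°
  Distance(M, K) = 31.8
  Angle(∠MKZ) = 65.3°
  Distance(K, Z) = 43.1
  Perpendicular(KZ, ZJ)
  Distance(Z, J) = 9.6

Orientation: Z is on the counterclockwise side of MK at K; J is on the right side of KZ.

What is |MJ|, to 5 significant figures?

48.685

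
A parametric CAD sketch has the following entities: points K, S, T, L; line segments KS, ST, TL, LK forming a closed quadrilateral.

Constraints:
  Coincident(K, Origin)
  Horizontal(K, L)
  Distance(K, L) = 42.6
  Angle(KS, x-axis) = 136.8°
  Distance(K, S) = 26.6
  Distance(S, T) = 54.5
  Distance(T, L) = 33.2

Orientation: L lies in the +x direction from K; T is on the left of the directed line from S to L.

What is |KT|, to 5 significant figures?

46.153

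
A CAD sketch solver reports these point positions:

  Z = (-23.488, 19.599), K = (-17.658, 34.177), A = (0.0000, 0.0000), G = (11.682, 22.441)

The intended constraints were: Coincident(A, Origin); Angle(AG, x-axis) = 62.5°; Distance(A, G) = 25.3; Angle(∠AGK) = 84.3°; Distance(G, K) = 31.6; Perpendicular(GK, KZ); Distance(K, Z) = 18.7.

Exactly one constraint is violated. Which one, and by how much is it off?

Distance(K, Z) = 18.7 — off by 3.00.

A = (0.00, 0.00) ✓; AG at 62.50° ✓; |AG| = 25.30 ✓; ∠AGK = 84.30° ✓; |GK| = 31.60 ✓; ∠(GK, KZ) = 90.00° ✓; |KZ| = 15.70 ✗.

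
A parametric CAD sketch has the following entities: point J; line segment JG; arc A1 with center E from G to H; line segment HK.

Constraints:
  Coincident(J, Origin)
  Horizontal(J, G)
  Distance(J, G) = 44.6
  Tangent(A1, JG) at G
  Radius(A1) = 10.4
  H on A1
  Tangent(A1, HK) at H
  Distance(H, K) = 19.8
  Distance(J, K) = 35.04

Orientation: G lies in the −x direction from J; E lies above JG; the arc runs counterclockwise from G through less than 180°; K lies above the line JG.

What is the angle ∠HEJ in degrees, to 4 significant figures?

14.25°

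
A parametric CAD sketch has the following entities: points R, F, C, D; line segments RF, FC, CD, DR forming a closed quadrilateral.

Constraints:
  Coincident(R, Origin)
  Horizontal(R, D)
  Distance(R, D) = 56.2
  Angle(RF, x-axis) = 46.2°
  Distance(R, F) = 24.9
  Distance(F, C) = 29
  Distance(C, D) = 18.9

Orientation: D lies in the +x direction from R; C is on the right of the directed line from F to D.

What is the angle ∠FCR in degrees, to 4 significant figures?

41.44°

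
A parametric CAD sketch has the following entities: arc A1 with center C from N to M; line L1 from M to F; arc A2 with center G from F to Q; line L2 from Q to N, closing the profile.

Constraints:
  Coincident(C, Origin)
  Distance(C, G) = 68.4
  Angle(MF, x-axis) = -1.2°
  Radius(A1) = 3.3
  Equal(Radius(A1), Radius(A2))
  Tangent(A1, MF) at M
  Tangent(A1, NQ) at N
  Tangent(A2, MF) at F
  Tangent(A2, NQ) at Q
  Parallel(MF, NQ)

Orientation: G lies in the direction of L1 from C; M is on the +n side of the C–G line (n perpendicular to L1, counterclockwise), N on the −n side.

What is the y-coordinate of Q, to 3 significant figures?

-4.73

Tangency of A1 to both parallel lines with radius 3.3 puts M and N at C ± 3.3·n: M = (0.0691, 3.30), N = (-0.0691, -3.30). Equal radii place F and Q the same way about G: F = G + 3.3·n = (68.5, 1.87), Q = G − 3.3·n = (68.3, -4.73). So Q.y = -4.73.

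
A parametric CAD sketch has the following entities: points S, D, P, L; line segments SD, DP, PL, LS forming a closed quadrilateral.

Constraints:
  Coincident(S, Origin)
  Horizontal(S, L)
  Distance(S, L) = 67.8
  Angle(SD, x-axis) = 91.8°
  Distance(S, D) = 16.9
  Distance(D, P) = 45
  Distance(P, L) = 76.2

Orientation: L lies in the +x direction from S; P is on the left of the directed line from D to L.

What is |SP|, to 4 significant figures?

60.61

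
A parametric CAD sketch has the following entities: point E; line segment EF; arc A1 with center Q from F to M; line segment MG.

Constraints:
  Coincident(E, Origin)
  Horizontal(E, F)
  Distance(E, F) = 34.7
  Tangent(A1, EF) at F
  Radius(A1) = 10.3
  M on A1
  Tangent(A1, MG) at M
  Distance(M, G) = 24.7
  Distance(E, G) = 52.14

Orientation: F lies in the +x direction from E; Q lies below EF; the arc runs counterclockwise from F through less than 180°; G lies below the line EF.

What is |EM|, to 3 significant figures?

29.6

E is at the origin; E and F share the same y with |EF| = 34.7 and F on the +x side, so F = (34.7, 0.00). Since A1 is tangent to EF there, QF ⟂ EF, so Q = F + (0, -10.3) = (34.7, -10.3). Since QM ⟂ MG (tangency), |QG| = √(10.3² + 24.7²) = 26.8 regardless of where M sits on A1. So G lies on both circle(E, 52.14) and circle(Q, 26.8); the below-EF intersection is G = (36.8, -37.0). M is the foot of the tangent from G: M = (25.5, -15.0).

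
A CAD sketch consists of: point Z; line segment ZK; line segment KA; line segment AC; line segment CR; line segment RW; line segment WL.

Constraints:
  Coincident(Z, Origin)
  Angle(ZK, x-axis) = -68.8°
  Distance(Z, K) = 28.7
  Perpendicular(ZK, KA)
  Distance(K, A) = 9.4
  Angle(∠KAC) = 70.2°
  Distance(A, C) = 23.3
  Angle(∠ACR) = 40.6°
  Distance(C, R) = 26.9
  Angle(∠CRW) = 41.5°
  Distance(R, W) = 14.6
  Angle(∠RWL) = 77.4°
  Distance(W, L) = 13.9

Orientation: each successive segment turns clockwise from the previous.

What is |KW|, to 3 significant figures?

6.04

∠ACR = 40.6° gives CR at -48.0° from the x-axis; with |CR| = 26.9, R = (19.0, -26.9). ∠CRW = 41.5° gives RW at 174° from the x-axis; with |RW| = 14.6, W = (4.54, -25.2). Then |KW| = |W − K| = 6.04.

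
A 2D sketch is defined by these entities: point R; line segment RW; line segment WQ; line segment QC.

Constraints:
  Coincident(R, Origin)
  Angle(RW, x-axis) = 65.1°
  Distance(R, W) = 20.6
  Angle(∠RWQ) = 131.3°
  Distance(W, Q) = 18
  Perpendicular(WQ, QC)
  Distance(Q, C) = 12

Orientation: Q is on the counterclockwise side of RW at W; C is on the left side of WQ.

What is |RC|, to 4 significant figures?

31.79

∠RWQ = 131.3°, so WQ runs at 65.1° + (180° − 131.3°) = 113.8° from the x-axis; with |WQ| = 18.0, Q = W + 18.0·(cos 113.8°, sin 113.8°) = (1.410, 35.15). WQ is perpendicular to QC; with |QC| = 12.0 on the left of WQ, C = Q + 12.0·(-0.9150, -0.4035) = (-9.570, 30.31). Then |RC| = |C − R| = 31.79.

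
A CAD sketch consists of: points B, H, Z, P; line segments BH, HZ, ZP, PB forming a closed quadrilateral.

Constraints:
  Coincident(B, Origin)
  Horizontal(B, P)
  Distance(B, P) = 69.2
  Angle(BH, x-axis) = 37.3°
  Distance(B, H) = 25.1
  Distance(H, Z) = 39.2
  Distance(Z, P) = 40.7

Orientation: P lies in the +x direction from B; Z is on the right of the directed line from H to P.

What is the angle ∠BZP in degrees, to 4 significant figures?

117.0°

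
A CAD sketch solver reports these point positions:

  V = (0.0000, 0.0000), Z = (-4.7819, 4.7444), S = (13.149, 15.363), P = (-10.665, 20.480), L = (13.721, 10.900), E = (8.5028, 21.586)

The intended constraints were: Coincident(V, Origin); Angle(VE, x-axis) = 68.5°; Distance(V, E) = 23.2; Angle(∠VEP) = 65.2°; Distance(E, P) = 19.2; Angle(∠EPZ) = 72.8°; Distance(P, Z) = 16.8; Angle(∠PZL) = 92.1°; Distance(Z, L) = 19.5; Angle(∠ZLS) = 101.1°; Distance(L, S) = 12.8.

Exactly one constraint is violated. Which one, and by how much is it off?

Distance(L, S) = 12.8 — off by 8.30.

V = (0.00, 0.00) ✓; VE at 68.50° ✓; |VE| = 23.20 ✓; ∠VEP = 65.20° ✓; |EP| = 19.20 ✓; ∠EPZ = 72.80° ✓; |PZ| = 16.80 ✓; ∠PZL = 92.10° ✓; |ZL| = 19.50 ✓; ∠ZLS = 101.1° ✓; |LS| = 4.500 ✗.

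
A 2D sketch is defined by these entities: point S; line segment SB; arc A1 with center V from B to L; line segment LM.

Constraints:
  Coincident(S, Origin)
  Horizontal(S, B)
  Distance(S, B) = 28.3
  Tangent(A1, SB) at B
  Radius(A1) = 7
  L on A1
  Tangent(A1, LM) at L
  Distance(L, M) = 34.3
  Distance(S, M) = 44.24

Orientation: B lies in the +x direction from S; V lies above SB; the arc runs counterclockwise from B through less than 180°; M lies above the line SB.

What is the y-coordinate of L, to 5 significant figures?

10.367

S is at the origin; SB is horizontal with |SB| = 28.3 and B on the +x side, so B = (28.300, 0.0000). Since A1 is tangent to SB there, VB ⟂ SB, so V = B + (0, 7) = (28.300, 7.0000). Since VL ⟂ LM (tangency), |VM| = √(7.0² + 34.3²) = 35.007 regardless of where L sits on A1. So M lies on both circle(S, 44.24) and circle(V, 35.007); the above-SB intersection is M = (17.940, 40.439). L is the foot of the tangent from M: L = (34.437, 10.367).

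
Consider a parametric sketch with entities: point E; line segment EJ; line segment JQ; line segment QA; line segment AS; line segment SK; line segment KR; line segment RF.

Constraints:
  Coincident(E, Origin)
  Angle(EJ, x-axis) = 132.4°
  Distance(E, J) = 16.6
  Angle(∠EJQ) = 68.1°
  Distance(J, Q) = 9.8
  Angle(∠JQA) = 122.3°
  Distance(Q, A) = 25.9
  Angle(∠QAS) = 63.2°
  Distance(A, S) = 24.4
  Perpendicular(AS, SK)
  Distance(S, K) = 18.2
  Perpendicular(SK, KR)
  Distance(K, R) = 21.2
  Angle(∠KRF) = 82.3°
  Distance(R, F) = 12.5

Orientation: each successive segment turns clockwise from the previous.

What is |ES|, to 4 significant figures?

11.17

E is at the origin; EJ runs at 132.4° with length 16.6, so J = (-11.19, 12.26). ∠EJQ = 68.1° gives JQ at 20.50° from the x-axis; with |JQ| = 9.8, Q = (-2.014, 15.69). ∠JQA = 122.3° gives QA at -37.20° from the x-axis; with |QA| = 25.9, A = (18.62, 0.03127). ∠QAS = 63.2° gives AS at -154.0° from the x-axis; with |AS| = 24.4, S = (-3.314, -10.66). Then |ES| = |S − E| = 11.17.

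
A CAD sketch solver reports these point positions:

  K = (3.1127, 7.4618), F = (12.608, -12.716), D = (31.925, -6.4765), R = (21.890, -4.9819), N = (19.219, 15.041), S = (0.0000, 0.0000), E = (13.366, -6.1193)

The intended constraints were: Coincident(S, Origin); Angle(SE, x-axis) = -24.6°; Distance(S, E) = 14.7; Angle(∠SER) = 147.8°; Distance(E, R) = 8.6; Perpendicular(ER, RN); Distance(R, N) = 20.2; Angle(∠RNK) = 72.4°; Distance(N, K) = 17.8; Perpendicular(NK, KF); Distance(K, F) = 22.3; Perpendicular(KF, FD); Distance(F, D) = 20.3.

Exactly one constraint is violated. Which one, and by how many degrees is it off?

Perpendicular(KF, FD) — off by 7.30°.

S = (0.00, 0.00) ✓; SE at -24.60° ✓; |SE| = 14.70 ✓; ∠SER = 147.8° ✓; |ER| = 8.600 ✓; ∠(ER, RN) = 90.00° ✓; |RN| = 20.20 ✓; ∠RNK = 72.40° ✓; |NK| = 17.80 ✓; ∠(NK, KF) = 90.00° ✓; |KF| = 22.30 ✓; ∠(KF, FD) = 82.70° ✗; |FD| = 20.30 ✓.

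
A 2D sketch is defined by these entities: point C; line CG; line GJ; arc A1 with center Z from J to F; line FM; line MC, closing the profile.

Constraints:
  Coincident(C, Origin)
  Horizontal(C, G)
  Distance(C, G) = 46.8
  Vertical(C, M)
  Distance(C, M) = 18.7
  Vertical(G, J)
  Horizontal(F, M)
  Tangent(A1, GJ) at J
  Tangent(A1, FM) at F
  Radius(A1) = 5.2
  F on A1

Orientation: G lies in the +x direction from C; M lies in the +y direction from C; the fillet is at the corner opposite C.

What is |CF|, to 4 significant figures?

45.61

The virtual corner opposite C is at (46.80, 18.70). Tangency of A1 to GJ means the radius ZJ is perpendicular to GJ and A1 meets FM tangentially, so ZF is at right angles to FM, with radius 5.2, so the center Z sits 5.2 in from both sides at Z = (41.60, 13.50). That places the tangent points at J = (46.80, 13.50) on GJ and F = (41.60, 18.70) on FM. Then |CF| = |F − C| = 45.61.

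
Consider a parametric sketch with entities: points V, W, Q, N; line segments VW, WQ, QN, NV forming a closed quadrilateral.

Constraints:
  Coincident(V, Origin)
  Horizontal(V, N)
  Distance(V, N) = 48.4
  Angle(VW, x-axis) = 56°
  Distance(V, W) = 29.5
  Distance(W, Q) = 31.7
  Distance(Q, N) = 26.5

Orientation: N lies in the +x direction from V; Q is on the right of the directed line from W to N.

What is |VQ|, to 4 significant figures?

23.69

Checks: |WQ| = 31.70 ✓; |QN| = 26.50 ✓.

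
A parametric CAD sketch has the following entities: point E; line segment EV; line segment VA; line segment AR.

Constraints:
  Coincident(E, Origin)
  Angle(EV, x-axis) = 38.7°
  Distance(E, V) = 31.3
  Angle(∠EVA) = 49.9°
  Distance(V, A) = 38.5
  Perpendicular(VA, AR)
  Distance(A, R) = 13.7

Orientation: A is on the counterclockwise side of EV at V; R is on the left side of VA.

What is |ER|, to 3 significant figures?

21.0

∠EVA = 49.9°, so VA runs at 38.7° + (180° − 49.9°) = 169° from the x-axis; with |VA| = 38.5, A = V + 38.5·(cos 169°, sin 169°) = (-13.3, 27.0). VA ⟂ AR; with |AR| = 13.7 on the left of VA, R = A + 13.7·(-0.194, -0.981) = (-16.0, 13.6). Then |ER| = |R − E| = 21.0.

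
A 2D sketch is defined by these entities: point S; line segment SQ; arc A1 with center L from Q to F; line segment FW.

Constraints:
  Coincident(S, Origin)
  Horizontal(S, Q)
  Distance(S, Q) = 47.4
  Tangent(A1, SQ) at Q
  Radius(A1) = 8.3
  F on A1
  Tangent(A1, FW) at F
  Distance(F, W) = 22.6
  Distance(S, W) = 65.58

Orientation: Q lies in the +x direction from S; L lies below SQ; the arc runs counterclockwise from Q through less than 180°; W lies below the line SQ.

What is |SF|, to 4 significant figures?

44.22

S is at the origin; S and Q share the same y with |SQ| = 47.4 and Q on the +x side, so Q = (47.40, 0.000). A1 meets SQ tangentially, so LQ is at right angles to SQ, so L = Q + (0, -8.3) = (47.40, -8.300). Since LF ⟂ FW (tangency), |LW| = √(8.3² + 22.6²) = 24.08 regardless of where F sits on A1. So W lies on both circle(S, 65.58) and circle(L, 24.08); the below-SQ intersection is W = (58.48, -29.67). F is the foot of the tangent from W: F = (41.80, -14.43).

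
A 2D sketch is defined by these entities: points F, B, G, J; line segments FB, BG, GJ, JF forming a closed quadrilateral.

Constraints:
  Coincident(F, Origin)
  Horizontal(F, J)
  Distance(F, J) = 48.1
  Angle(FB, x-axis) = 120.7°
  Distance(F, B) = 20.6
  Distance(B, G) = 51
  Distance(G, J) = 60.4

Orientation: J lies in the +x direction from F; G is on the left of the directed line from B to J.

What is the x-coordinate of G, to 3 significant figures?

23.9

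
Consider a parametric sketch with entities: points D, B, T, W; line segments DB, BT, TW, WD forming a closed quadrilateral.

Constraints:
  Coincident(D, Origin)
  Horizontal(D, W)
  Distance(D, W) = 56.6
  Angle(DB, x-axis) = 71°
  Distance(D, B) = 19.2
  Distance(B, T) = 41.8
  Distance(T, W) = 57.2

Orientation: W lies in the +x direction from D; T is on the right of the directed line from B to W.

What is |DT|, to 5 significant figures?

24.034

D is at the origin; DW is horizontal with |DW| = 56.6 and W in +x, so W = (56.6, 0). DB runs at 71.0° with |DB| = 19.2, so B = (6.2509, 18.154). T is determined by |BT| = 41.8 and |TW| = 57.2 together: it lies at the intersection of circle(B, 41.8) and circle(W, 57.2). With |BW| = 53.522, the foot of the radical line on BW is 12.518 from B and the perpendicular offset is √(41.8² − 12.518²) = 39.882. Taking the right-of-BW solution: T = (4.4997, -23.609).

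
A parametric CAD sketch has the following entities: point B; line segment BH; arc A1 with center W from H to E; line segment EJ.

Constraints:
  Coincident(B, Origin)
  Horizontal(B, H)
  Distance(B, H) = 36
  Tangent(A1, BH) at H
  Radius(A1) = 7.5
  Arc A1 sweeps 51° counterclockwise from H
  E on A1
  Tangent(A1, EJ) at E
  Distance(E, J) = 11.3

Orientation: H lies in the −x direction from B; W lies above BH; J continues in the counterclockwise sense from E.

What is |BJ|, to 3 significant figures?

25.8

On A1, H sits at bearing -90° from W; a 51° counterclockwise sweep puts E at bearing -39°, so E = W + 7.5·(cos -39°, sin -39°) = (-30.2, 2.78). A1 meets EJ tangentially, so WE is at right angles to EJ, so EJ runs along (−sin -39°, cos -39°); with |EJ| = 11.3, J = (-23.1, 11.6). Then |BJ| = |J − B| = 25.8.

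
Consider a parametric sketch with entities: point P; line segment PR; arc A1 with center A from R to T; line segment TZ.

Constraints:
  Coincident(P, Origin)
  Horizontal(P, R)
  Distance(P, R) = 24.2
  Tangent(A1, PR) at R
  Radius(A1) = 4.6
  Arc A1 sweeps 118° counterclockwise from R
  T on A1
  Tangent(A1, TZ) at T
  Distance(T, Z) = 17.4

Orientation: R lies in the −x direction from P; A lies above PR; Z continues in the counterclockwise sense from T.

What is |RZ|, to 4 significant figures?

22.50

On A1, R sits at bearing -90° from A; a 118° counterclockwise sweep puts T at bearing 28°, so T = A + 4.6·(cos 28°, sin 28°) = (-20.14, 6.760). The tangent condition forces AT to be normal to TZ, so TZ runs along (−sin 28°, cos 28°); with |TZ| = 17.4, Z = (-28.31, 22.12). Then |RZ| = |Z − R| = 22.50.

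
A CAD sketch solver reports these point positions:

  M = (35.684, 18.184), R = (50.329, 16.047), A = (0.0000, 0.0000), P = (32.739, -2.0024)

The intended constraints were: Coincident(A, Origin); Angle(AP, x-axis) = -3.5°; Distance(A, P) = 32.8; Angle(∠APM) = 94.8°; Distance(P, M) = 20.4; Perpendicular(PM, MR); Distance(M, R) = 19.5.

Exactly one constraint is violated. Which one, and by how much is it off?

Distance(M, R) = 19.5 — off by 4.70.

A = (0.00, 0.00) ✓; AP at -3.500° ✓; |AP| = 32.80 ✓; ∠APM = 94.80° ✓; |PM| = 20.40 ✓; ∠(PM, MR) = 90.00° ✓; |MR| = 14.80 ✗.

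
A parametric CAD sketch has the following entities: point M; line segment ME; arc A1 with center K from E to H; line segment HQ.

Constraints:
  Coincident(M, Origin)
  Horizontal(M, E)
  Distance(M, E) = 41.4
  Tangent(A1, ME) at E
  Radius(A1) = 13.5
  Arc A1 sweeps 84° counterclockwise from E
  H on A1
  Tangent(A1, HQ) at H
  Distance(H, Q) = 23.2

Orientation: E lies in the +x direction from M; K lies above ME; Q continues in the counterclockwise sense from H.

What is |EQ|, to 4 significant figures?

38.57

On A1, E sits at bearing -90° from K; an 84° counterclockwise sweep puts H at bearing -6°, so H = K + 13.5·(cos -6°, sin -6°) = (54.83, 12.09). Tangency of A1 to HQ means the radius KH is perpendicular to HQ, so HQ runs along (−sin -6°, cos -6°); with |HQ| = 23.2, Q = (57.25, 35.16). Then |EQ| = |Q − E| = 38.57.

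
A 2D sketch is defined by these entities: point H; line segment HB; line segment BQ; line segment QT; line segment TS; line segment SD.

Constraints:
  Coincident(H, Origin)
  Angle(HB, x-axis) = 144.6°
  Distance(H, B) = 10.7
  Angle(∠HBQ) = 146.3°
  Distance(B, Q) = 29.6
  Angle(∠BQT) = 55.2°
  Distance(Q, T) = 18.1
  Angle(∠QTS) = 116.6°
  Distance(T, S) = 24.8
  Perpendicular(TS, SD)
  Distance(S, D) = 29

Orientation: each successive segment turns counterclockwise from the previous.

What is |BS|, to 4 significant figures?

12.49

∠BQT = 55.2° gives QT at -56.90° from the x-axis; with |QT| = 18.1, T = (-28.42, -8.086). ∠QTS = 116.6° gives TS at 6.500° from the x-axis; with |TS| = 24.8, S = (-3.784, -5.279). Then |BS| = |S − B| = 12.49.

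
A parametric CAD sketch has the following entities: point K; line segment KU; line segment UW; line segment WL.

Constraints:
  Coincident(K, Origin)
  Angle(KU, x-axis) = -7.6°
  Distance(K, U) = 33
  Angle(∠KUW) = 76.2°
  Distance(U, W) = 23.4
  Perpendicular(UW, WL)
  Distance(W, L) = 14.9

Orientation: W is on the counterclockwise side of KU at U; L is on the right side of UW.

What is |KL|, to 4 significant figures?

49.45

K is at the origin; KU runs at -7.6° with length 33.0, so U = 33.0·(cos -7.6°, sin -7.6°) = (32.71, -4.364). ∠KUW = 76.2°, so UW runs at -7.6° + (180° − 76.2°) = 96.20° from the x-axis; with |UW| = 23.4, W = U + 23.4·(cos 96.20°, sin 96.20°) = (30.18, 18.90). The perpendicularity gives WL at right angles to UW; with |WL| = 14.9 on the right of UW, L = W + 14.9·(0.9942, 0.1080) = (45.00, 20.51). Then |KL| = |L − K| = 49.45.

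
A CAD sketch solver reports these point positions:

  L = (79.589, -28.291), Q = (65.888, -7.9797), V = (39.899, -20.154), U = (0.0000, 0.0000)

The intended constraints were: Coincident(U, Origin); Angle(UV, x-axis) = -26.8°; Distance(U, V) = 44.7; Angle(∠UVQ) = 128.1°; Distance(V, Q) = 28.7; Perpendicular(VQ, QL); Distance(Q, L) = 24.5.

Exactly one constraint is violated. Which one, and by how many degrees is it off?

Perpendicular(VQ, QL) — off by 8.90°.

U = (0.00, 0.00) ✓; UV at -26.80° ✓; |UV| = 44.70 ✓; ∠UVQ = 128.1° ✓; |VQ| = 28.70 ✓; ∠(VQ, QL) = 81.10° ✗; |QL| = 24.50 ✓.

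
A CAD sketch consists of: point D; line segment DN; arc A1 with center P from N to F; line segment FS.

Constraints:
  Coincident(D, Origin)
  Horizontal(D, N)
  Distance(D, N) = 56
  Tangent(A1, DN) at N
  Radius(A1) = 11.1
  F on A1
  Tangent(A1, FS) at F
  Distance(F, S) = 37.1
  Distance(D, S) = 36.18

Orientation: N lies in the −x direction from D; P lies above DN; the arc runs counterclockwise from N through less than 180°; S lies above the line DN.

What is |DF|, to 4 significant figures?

48.37

Checks: |PF| = 11.10 ✓; ∠(PF, FS) = 90.00° ✓; |FS| = 37.10 ✓; |DS| = 36.18 ✓.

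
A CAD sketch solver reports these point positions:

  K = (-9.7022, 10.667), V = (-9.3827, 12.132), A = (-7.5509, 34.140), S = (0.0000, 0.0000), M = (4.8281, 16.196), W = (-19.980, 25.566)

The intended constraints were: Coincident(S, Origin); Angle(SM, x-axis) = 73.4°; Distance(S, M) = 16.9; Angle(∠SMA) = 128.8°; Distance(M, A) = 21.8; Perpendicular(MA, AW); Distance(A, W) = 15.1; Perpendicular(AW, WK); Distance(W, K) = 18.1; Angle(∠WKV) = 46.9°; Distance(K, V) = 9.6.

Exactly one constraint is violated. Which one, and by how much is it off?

Distance(K, V) = 9.6 — off by 8.10.

S = (0.00, 0.00) ✓; SM at 73.40° ✓; |SM| = 16.90 ✓; ∠SMA = 128.8° ✓; |MA| = 21.80 ✓; ∠(MA, AW) = 90.00° ✓; |AW| = 15.10 ✓; ∠(AW, WK) = 90.00° ✓; |WK| = 18.10 ✓; ∠WKV = 46.90° ✓; |KV| = 1.499 ✗.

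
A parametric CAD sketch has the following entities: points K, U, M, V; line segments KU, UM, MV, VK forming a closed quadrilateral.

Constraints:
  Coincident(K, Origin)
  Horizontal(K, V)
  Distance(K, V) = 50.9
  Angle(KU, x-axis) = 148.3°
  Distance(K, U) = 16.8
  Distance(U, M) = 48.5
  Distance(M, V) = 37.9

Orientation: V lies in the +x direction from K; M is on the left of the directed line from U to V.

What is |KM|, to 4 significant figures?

42.29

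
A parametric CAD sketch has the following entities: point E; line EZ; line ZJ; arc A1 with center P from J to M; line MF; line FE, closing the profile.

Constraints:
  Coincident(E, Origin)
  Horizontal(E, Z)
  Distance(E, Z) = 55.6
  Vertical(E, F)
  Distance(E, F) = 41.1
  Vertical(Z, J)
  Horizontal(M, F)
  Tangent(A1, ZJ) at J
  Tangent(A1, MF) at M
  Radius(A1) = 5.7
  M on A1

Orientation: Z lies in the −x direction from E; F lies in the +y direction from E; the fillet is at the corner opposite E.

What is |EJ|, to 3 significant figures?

65.9

E is at the origin; EZ is horizontal with |EZ| = 55.6 and Z on the −x side, so Z = (-55.6, 0.00). E and F share the same x with |EF| = 41.1 and F on the +y side, so F = (0.00, 41.1). The virtual corner opposite E is at (-55.6, 41.1). A1 meets ZJ tangentially, so PJ is at right angles to ZJ and the tangent condition forces PM to be normal to MF, with radius 5.7, so the center P sits 5.7 in from both sides at P = (-49.9, 35.4). That places the tangent points at J = (-55.6, 35.4) on ZJ and M = (-49.9, 41.1) on MF. Then |EJ| = |J − E| = 65.9.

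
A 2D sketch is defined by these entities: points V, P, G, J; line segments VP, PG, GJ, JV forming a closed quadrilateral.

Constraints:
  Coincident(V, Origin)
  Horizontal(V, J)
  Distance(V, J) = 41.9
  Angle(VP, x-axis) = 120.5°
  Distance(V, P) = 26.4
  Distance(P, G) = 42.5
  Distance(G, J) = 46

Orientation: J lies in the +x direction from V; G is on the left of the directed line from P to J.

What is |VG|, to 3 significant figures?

48.9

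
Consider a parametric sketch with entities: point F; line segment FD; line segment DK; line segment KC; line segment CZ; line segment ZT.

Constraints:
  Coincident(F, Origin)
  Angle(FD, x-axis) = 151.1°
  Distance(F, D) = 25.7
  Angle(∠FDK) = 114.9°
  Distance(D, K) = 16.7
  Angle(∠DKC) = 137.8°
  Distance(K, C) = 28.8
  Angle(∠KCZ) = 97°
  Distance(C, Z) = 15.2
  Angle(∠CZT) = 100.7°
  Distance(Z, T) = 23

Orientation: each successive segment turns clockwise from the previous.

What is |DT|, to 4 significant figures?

23.74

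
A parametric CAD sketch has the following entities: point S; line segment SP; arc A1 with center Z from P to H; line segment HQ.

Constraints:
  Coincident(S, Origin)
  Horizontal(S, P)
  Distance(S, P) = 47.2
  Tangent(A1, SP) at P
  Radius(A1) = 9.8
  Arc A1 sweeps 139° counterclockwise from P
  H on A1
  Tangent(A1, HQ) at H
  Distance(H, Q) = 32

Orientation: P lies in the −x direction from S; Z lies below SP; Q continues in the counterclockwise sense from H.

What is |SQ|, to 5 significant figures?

48.244

S is at the origin; SP is horizontal with |SP| = 47.2 and P on the −x side, so P = (-47.200, 0.0000). A1 meets SP tangentially, so ZP is at right angles to SP, so Z = P + (0, -9.8) = (-47.200, -9.8000). On A1, P sits at bearing 90° from Z; a 139° counterclockwise sweep puts H at bearing 229°, so H = Z + 9.8·(cos 229°, sin 229°) = (-53.629, -17.196). The tangent condition forces ZH to be normal to HQ, so HQ runs along (−sin 229°, cos 229°); with |HQ| = 32.0, Q = (-29.479, -38.190). Then |SQ| = |Q − S| = 48.244.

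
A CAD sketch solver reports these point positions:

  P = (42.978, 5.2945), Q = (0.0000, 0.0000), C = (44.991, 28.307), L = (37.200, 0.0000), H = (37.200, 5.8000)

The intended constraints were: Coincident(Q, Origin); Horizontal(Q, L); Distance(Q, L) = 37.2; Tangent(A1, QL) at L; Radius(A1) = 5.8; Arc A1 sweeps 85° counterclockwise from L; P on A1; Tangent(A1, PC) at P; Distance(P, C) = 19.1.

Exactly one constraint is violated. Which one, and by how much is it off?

Distance(P, C) = 19.1 — off by 4.00.

Q = (0.00, 0.00) ✓; Q.y = 0.00, L.y = 0.00 ✓; |QL| = 37.20 ✓; ∠(HL, LQ) = 90.00° ✓; |HL| = 5.800 ✓; bearing(H→P) − bearing(H→L) = 85.00° ✓; |HP| = 5.800 ✓; ∠(HP, PC) = 90.00° ✓; |PC| = 23.10 ✗.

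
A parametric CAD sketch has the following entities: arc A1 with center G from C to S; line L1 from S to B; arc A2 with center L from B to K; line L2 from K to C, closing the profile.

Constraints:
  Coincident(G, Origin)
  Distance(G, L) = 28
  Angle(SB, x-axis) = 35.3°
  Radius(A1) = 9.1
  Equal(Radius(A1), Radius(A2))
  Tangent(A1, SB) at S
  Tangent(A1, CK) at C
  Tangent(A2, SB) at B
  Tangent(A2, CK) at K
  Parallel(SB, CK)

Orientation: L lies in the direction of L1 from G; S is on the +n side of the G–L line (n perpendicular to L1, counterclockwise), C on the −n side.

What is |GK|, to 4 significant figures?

29.44

The slot axis is L1's direction at 35.3°, so u = (cos 35.3°, sin 35.3°) = (0.8161, 0.5779) and n = (−sin 35.3°, cos 35.3°) = (-0.5779, 0.8161). G is at the origin and L lies 28.0 along u from G, so L = 28.0·u = (22.85, 16.18). Tangency of A1 to both parallel lines with radius 9.1 puts S and C at G ± 9.1·n: S = (-5.259, 7.427), C = (5.259, -7.427). Equal radii place B and K the same way about L: B = L + 9.1·n = (17.59, 23.61), K = L − 9.1·n = (28.11, 8.753). Then |GK| = |K − G| = 29.44.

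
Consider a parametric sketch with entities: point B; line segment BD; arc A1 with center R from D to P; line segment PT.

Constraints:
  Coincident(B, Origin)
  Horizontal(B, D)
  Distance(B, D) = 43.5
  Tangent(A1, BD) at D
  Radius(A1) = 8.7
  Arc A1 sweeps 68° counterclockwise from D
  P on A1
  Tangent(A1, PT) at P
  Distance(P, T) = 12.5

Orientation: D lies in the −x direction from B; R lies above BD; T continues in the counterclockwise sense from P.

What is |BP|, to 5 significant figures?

35.849

B is at the origin; BD is horizontal with |BD| = 43.5 and D on the −x side, so D = (-43.500, 0.0000). Tangency of A1 to BD means the radius RD is perpendicular to BD, so R = D + (0, 8.7) = (-43.500, 8.7000). On A1, D sits at bearing -90° from R; a 68° counterclockwise sweep puts P at bearing -22°, so P = R + 8.7·(cos -22°, sin -22°) = (-35.434, 5.4409). Then |BP| = |P − B| = 35.849.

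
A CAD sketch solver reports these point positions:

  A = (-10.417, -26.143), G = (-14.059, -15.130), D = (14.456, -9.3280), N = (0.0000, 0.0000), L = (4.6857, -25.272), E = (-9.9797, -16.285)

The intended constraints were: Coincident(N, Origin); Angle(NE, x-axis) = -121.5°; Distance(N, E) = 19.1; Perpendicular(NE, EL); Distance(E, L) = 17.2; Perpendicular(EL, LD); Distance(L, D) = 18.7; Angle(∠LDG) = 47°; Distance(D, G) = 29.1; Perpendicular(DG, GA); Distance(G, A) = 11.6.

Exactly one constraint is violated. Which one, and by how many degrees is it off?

Perpendicular(DG, GA) — off by 6.80°.

N = (0.00, 0.00) ✓; NE at -121.5° ✓; |NE| = 19.10 ✓; ∠(NE, EL) = 90.00° ✓; |EL| = 17.20 ✓; ∠(EL, LD) = 90.00° ✓; |LD| = 18.70 ✓; ∠LDG = 47.00° ✓; |DG| = 29.10 ✓; ∠(DG, GA) = 96.80° ✗; |GA| = 11.60 ✓.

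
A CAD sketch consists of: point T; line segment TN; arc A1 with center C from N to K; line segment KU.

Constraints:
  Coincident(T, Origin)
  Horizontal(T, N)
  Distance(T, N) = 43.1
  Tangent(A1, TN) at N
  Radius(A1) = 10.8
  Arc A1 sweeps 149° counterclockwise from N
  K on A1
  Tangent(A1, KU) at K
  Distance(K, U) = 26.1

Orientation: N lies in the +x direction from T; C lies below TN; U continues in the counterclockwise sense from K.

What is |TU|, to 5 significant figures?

68.640

T is at the origin; TN is horizontal with |TN| = 43.1 and N on the +x side, so N = (43.100, 0.0000). The tangent condition forces CN to be normal to TN, so C = N + (0, -10.8) = (43.100, -10.800). On A1, N sits at bearing 90° from C; a 149° counterclockwise sweep puts K at bearing 239°, so K = C + 10.8·(cos 239°, sin 239°) = (37.538, -20.057). Since A1 is tangent to KU there, CK ⟂ KU, so KU runs along (−sin 239°, cos 239°); with |KU| = 26.1, U = (59.910, -33.500). Then |TU| = |U − T| = 68.640.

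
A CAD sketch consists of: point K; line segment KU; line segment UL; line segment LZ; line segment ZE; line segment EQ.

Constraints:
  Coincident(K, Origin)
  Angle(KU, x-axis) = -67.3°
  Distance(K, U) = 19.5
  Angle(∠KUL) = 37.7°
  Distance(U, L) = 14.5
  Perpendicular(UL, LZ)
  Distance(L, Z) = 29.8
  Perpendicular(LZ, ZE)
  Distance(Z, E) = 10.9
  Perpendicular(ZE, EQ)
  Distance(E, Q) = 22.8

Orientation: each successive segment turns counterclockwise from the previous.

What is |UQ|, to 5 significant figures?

7.8715

K is at the origin; KU runs at -67.3° with length 19.5, so U = (7.5252, -17.989). ∠KUL = 37.7° gives UL at 75.000° from the x-axis; with |UL| = 14.5, L = (11.278, -3.9836). The perpendicularity gives LZ at right angles to UL, so LZ runs at 165.00°; with |LZ| = 29.8, Z = (-17.507, 3.7292). LZ ⟂ ZE, so ZE runs at -105.00°; with |ZE| = 10.9, E = (-20.328, -6.7994). ZE is perpendicular to EQ, so EQ runs at -15.000°; with |EQ| = 22.8, Q = (1.6954, -12.700). Then |UQ| = |Q − U| = 7.8715.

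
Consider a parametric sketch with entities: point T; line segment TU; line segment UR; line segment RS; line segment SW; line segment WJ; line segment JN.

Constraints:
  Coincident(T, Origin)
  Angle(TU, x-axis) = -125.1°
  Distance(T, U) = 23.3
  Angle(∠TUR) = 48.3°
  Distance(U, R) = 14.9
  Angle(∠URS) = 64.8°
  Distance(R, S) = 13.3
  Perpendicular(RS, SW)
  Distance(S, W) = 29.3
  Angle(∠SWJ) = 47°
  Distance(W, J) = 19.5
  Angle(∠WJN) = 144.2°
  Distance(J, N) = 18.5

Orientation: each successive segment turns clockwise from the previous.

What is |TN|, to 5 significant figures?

20.864

T is at the origin; TU runs at -125.1° with length 23.3, so U = (-13.398, -19.063). ∠TUR = 48.3° gives UR at 103.20° from the x-axis; with |UR| = 14.9, R = (-16.800, -4.5566). ∠URS = 64.8° gives RS at -12.000° from the x-axis; with |RS| = 13.3, S = (-3.7907, -7.3218). The perpendicularity gives SW at right angles to RS, so SW runs at -102.00°; with |SW| = 29.3, W = (-9.8825, -35.982). ∠SWJ = 47.0° gives WJ at 125.00° from the x-axis; with |WJ| = 19.5, J = (-21.067, -20.008). ∠WJN = 144.2° gives JN at 89.200° from the x-axis; with |JN| = 18.5, N = (-20.809, -1.5099). Then |TN| = |N − T| = 20.864.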